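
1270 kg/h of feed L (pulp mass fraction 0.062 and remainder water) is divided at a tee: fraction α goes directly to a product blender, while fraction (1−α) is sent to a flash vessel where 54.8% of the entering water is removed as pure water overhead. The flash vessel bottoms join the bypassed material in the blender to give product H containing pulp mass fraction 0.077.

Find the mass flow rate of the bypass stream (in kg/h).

788.7 kg/h

All 1270×0.062 = 78.74 kg/h of pulp reaches H, so H = 78.74/0.077 = 1022.6 kg/h and vapour = 247.4 kg/h.
The evaporator receives (1−α)·1270 of feed at 0.938 water and removes 0.548 of that water:
0.548×0.938×(1−α)×1270 = 247.4
(1−α) = 247.4/652.81 = 0.3790;  α = 0.6210.
Bypass flow = 0.6210×1270 = 788.69 kg/h.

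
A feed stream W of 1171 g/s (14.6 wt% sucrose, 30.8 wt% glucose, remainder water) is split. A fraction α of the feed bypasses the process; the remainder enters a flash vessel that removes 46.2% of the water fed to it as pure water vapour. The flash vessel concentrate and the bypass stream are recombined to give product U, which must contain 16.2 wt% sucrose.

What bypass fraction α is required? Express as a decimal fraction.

0.608

All 1171×0.146 = 170.97 g/s of sucrose reaches U, so U = 170.97/0.162 = 1055.3 g/s and vapour = 115.65 g/s.
The evaporator receives (1−α)·1171 of feed at 0.546 water and removes 0.462 of that water:
0.462×0.546×(1−α)×1171 = 115.65
(1−α) = 115.65/295.39 = 0.3915;  α = 0.6085.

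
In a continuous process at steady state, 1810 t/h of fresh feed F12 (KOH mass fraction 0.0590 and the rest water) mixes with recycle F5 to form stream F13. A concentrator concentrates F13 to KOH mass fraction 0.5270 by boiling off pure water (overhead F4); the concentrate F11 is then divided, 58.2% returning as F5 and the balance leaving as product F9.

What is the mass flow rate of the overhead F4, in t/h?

Overall KOH balance (none leaves overhead): KOH in fresh feed = KOH in product, i.e. 1810×0.059 = (1−0.582)·F11·0.527.
F11 = 106.79/(0.527×0.418) = 484.78 t/h.
Recycle F5 = 0.582×484.78 = 282.14 t/h.
Combined feed F13 = 1810 + 282.14 = 2092.1 t/h.
Overhead F4 = F13 − F11 = 2092.1 − 484.78 = 1607.4 t/h.

1607 t/h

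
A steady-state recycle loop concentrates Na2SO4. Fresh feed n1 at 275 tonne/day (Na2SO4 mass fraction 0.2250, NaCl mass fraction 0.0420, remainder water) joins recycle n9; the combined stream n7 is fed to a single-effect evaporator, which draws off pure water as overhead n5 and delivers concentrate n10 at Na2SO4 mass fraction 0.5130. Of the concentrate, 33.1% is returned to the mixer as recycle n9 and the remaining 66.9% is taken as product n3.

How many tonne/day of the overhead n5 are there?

Overall Na2SO4 balance (none leaves overhead): Na2SO4 in fresh feed = Na2SO4 in product, i.e. 275×0.225 = (1−0.331)·n10·0.513.
n10 = 61.875/(0.513×0.669) = 180.29 tonne/day.
Recycle n9 = 0.331×180.29 = 59.676 tonne/day.
Combined feed n7 = 275 + 59.676 = 334.68 tonne/day.
Overhead n5 = n7 − n10 = 334.68 − 180.29 = 154.39 tonne/day.

154.4 tonne/day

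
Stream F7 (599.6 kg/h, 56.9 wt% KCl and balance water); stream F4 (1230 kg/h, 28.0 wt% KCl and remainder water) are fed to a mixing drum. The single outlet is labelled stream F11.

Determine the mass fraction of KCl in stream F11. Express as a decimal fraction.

Total flow out = 599.6 + 1230 = 1829.6 kg/h.
KCl in = 599.6×0.569 + 1230×0.280 = 685.57 kg/h.
KCl mass fraction in F11 = 685.57/1829.6 = 0.375.

0.375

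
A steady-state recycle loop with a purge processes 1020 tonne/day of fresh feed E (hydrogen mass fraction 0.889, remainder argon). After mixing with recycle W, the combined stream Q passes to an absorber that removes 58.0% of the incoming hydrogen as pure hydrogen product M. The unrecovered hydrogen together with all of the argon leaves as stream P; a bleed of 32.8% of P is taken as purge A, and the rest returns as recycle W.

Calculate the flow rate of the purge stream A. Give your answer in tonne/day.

argon enters only via E and leaves only via the purge: 1020×0.111 = 0.328×(argon in P), and the absorber passes all argon, so argon in Q = argon in P = 345.18 tonne/day.
hydrogen in Q: m_A = 1020×0.889 + (1−0.328)·(1−0.580)·m_A, so m_A = 906.78/0.7178 = 1263.3 tonne/day.
P = (1−0.580)×1263.3 + 345.18 = 875.79 tonne/day.
Purge A = 0.328×875.79 = 287.26 tonne/day.

287.3 tonne/day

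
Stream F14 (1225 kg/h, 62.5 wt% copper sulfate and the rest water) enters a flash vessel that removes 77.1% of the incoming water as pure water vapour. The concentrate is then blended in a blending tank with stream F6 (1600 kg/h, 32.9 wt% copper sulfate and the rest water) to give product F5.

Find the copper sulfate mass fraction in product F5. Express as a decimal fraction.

0.523

Vapour removed = 0.771×0.375×1225 = 354.18 kg/h; concentrate = 870.82 kg/h.
copper sulfate reaching the mixer = 765.62 (from concentrate) + 1600×0.329 = 1292 kg/h.
Product flow = 870.82 + 1600 = 2470.8 kg/h; copper sulfate fraction = 0.523.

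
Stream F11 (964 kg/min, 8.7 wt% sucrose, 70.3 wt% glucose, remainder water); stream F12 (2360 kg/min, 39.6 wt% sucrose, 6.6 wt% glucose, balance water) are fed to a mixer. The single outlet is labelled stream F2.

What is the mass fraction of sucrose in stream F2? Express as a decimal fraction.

0.306

Total flow out = 964 + 2360 = 3324 kg/min.
sucrose in = 964×0.087 + 2360×0.396 = 1018.4 kg/min.
sucrose mass fraction in F2 = 1018.4/3324 = 0.306.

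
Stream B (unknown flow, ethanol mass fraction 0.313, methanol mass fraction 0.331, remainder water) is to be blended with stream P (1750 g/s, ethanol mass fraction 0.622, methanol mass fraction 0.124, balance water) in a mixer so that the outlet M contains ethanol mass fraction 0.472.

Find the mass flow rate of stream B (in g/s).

1651 g/s

Let B be the unknown flow. Total out = 1750 + B.
ethanol balance: 1088.5 + 0.313·B = 0.472·(1750 + B)
(0.313 − 0.472)·B = 0.472×1750 − 1088.5 = -262.5
B = -262.5 / -0.159 = 1650.9 g/s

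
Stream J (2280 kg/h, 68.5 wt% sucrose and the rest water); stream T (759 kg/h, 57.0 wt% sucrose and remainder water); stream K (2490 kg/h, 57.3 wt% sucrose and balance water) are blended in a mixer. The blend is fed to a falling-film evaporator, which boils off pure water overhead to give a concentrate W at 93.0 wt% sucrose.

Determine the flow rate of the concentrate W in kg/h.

sucrose entering = 2280×0.685 + 759×0.570 + 2490×0.573 = 3421.2 kg/h.
All sucrose reports to W, so W = 3421.2/0.930 = 3678.7 kg/h.

3679 kg/h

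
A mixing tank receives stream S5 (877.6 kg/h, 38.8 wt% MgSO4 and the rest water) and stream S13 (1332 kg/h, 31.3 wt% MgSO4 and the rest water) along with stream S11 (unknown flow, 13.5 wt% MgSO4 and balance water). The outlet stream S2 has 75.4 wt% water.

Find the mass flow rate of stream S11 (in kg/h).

Let S11 be the unknown flow. Total out = 2209.6 + S11.
water balance: 1452.2 + 0.865·S11 = 0.754·(2209.6 + S11)
(0.865 − 0.754)·S11 = 0.754×2209.6 − 1452.2 = 213.86
S11 = 213.86 / 0.111 = 1926.7 kg/h

1927 kg/h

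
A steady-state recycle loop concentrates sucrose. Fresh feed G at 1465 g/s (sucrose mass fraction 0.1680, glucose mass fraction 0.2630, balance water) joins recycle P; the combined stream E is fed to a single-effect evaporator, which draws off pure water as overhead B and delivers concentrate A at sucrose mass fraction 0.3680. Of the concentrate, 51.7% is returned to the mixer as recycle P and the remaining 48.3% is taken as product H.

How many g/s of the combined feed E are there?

2181 g/s

Overall sucrose balance (none leaves overhead): sucrose in fresh feed = sucrose in product, i.e. 1465×0.168 = (1−0.517)·A·0.368.
A = 246.12/(0.368×0.483) = 1384.7 g/s.
Recycle P = 0.517×1384.7 = 715.88 g/s.
Combined feed E = 1465 + 715.88 = 2180.9 g/s.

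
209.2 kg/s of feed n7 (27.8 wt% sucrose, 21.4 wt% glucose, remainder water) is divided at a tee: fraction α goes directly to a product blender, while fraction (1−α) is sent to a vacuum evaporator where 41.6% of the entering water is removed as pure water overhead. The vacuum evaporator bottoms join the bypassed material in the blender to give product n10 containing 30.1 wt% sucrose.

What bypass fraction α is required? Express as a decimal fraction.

All 209.2×0.278 = 58.158 kg/s of sucrose reaches n10, so n10 = 58.158/0.301 = 193.21 kg/s and vapour = 15.985 kg/s.
The evaporator receives (1−α)·209.2 of feed at 0.508 water and removes 0.416 of that water:
0.416×0.508×(1−α)×209.2 = 15.985
(1−α) = 15.985/44.21 = 0.3616;  α = 0.6384.

0.638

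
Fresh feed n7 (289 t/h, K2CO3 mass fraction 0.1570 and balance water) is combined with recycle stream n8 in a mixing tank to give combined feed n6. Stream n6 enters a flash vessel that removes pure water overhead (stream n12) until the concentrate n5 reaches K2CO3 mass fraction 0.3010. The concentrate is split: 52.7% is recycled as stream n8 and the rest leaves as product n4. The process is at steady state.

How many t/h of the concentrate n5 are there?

318.7 t/h

Overall K2CO3 balance (none leaves overhead): K2CO3 in fresh feed = K2CO3 in product, i.e. 289×0.157 = (1−0.527)·n5·0.301.
n5 = 45.373/(0.301×0.473) = 318.69 t/h.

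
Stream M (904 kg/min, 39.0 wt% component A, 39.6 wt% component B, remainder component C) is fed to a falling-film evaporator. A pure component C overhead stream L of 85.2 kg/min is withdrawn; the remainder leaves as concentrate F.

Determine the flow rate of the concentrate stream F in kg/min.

818.8 kg/min

Concentrate = 904 − 85.2 = 818.8 kg/min.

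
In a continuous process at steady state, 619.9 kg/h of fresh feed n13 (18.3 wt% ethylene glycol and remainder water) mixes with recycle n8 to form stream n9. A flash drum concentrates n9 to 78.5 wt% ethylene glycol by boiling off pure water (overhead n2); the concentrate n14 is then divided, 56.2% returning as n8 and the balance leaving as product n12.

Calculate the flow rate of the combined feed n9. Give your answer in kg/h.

805.3 kg/h

Overall ethylene glycol balance (none leaves overhead): ethylene glycol in fresh feed = ethylene glycol in product, i.e. 619.9×0.183 = (1−0.562)·n14·0.785.
n14 = 113.44/(0.785×0.438) = 329.94 kg/h.
Recycle n8 = 0.562×329.94 = 185.42 kg/h.
Combined feed n9 = 619.9 + 185.42 = 805.32 kg/h.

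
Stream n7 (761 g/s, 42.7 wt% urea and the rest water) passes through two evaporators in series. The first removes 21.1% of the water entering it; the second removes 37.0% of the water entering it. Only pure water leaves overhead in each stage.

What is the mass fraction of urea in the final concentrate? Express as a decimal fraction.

water in feed = 761×0.573 = 436.05 g/s.
After stage 1: water left = (1−0.211)×436.05 = 344.05; stream total = 668.99 g/s.
After stage 2: water left = (1−0.370)×344.05 = 216.75; final concentrate = 541.7 g/s.
urea fraction = 324.95/541.7 = 0.5999.

0.5999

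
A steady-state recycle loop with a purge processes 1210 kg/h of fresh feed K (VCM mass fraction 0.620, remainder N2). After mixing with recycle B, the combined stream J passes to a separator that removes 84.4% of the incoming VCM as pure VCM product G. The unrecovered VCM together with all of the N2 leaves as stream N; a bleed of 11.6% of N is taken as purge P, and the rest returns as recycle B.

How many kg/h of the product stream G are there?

734.5 kg/h

VCM in J: m_A = 1210×0.620 + (1−0.116)·(1−0.844)·m_A, so m_A = 750.2/0.8621 = 870.2 kg/h.
Product G = 0.844×870.2 = 734.45 kg/h.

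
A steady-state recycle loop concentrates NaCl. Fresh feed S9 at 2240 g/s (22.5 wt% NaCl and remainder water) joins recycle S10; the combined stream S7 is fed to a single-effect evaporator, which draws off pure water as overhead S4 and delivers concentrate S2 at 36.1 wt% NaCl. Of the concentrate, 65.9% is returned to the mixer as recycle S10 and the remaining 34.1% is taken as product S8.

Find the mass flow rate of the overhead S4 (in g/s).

Overall NaCl balance (none leaves overhead): NaCl in fresh feed = NaCl in product, i.e. 2240×0.225 = (1−0.659)·S2·0.361.
S2 = 504/(0.361×0.341) = 4094.2 g/s.
Recycle S10 = 0.659×4094.2 = 2698.1 g/s.
Combined feed S7 = 2240 + 2698.1 = 4938.1 g/s.
Overhead S4 = S7 − S2 = 4938.1 − 4094.2 = 843.88 g/s.

843.9 g/s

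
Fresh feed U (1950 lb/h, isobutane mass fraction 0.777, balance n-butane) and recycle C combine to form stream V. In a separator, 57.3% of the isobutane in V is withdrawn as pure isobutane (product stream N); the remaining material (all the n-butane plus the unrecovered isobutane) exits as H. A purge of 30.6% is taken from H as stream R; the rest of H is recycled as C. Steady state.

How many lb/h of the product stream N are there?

isobutane in V: m_A = 1950×0.777 + (1−0.306)·(1−0.573)·m_A, so m_A = 1515.2/0.7037 = 2153.2 lb/h.
Product N = 0.573×2153.2 = 1233.8 lb/h.

1234 lb/h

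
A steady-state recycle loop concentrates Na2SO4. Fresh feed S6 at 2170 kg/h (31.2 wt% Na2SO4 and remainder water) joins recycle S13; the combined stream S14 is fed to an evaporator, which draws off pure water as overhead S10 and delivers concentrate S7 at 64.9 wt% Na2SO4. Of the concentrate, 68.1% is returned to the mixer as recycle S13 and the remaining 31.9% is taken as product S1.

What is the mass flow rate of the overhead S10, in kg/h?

1127 kg/h

Overall Na2SO4 balance (none leaves overhead): Na2SO4 in fresh feed = Na2SO4 in product, i.e. 2170×0.312 = (1−0.681)·S7·0.649.
S7 = 677.04/(0.649×0.319) = 3270.2 kg/h.
Recycle S13 = 0.681×3270.2 = 2227 kg/h.
Combined feed S14 = 2170 + 2227 = 4397 kg/h.
Overhead S10 = S14 − S7 = 4397 − 3270.2 = 1126.8 kg/h.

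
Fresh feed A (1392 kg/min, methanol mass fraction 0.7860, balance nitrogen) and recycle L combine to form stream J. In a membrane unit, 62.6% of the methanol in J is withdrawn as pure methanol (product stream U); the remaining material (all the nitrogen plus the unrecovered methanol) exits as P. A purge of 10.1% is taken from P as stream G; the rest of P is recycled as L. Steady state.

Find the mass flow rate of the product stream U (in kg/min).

methanol in J: m_A = 1392×0.786 + (1−0.101)·(1−0.626)·m_A, so m_A = 1094.1/0.6638 = 1648.3 kg/min.
Product U = 0.626×1648.3 = 1031.8 kg/min.

1032 kg/min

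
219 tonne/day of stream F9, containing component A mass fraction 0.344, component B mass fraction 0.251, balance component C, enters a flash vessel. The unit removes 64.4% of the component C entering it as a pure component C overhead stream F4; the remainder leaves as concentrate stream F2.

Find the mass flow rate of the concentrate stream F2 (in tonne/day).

161.9 tonne/day

component C entering = 219×0.405 = 88.695 tonne/day; overhead removed = 0.644×88.695 = 57.12 tonne/day.
Concentrate = 219 − 57.12 = 161.88 tonne/day.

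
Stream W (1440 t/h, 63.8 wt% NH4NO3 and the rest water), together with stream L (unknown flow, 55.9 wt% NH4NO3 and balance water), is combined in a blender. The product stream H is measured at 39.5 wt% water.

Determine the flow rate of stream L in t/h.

Let L be the unknown flow. Total out = 1440 + L.
water balance: 521.28 + 0.441·L = 0.395·(1440 + L)
(0.441 − 0.395)·L = 0.395×1440 − 521.28 = 47.52
L = 47.52 / 0.046 = 1033 t/h

1033 t/h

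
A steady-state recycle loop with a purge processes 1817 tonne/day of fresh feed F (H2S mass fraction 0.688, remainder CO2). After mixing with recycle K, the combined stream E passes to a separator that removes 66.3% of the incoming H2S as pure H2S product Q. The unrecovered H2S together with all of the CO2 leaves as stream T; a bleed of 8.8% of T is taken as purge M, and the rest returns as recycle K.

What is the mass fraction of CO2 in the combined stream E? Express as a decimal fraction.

CO2 enters only via F and leaves only via the purge: 1817×0.312 = 0.088×(CO2 in T), and the separator passes all CO2, so CO2 in E = CO2 in T = 6442.1 tonne/day.
H2S in E: m_A = 1817×0.688 + (1−0.088)·(1−0.663)·m_A, so m_A = 1250.1/0.6927 = 1804.8 tonne/day.
E = 1804.8 + 6442.1 = 8246.9 tonne/day.
CO2 fraction in E = 6442.1/8246.9 = 0.781.

0.781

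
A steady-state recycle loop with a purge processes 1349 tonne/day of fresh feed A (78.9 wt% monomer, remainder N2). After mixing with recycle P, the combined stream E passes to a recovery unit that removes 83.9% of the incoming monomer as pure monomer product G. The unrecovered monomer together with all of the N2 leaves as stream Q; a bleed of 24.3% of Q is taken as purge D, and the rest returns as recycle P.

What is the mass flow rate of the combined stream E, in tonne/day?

2383 tonne/day

N2 enters only via A and leaves only via the purge: 1349×0.211 = 0.243×(N2 in Q), and the recovery unit passes all N2, so N2 in E = N2 in Q = 1171.4 tonne/day.
monomer in E: m_A = 1349×0.789 + (1−0.243)·(1−0.839)·m_A, so m_A = 1064.4/0.8781 = 1212.1 tonne/day.
E = 1212.1 + 1171.4 = 2383.4 tonne/day.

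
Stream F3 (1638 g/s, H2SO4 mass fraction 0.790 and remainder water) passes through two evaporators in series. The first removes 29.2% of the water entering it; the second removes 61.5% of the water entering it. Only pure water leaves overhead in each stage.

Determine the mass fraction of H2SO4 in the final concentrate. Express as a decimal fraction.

0.932

water in feed = 1638×0.210 = 343.98 g/s.
After stage 1: water left = (1−0.292)×343.98 = 243.54; stream total = 1537.6 g/s.
After stage 2: water left = (1−0.615)×243.54 = 93.762; final concentrate = 1387.8 g/s.
H2SO4 fraction = 1294/1387.8 = 0.932.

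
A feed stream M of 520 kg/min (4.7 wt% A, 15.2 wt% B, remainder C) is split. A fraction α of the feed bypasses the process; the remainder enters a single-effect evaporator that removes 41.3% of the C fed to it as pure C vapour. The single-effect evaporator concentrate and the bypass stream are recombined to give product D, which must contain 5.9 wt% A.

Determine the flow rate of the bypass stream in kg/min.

All 520×0.047 = 24.44 kg/min of A reaches D, so D = 24.44/0.059 = 414.24 kg/min and vapour = 105.76 kg/min.
The evaporator receives (1−α)·520 of feed at 0.801 C and removes 0.413 of that C:
0.413×0.801×(1−α)×520 = 105.76
(1−α) = 105.76/172.02 = 0.6148;  α = 0.3852.
Bypass flow = 0.3852×520 = 200.29 kg/min.

200.3 kg/min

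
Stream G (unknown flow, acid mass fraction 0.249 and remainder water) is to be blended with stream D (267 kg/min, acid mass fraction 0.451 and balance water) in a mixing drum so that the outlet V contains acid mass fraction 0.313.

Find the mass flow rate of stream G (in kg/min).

575.7 kg/min

Let G be the unknown flow. Total out = 267 + G.
acid balance: 120.42 + 0.249·G = 0.313·(267 + G)
(0.249 − 0.313)·G = 0.313×267 − 120.42 = -36.846
G = -36.846 / -0.064 = 575.72 kg/min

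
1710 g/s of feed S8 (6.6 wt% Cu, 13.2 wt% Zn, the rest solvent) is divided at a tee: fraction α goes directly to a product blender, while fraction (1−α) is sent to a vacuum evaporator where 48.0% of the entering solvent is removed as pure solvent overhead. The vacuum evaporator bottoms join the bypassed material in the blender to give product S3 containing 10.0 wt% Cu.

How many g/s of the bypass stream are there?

All 1710×0.066 = 112.86 g/s of Cu reaches S3, so S3 = 112.86/0.100 = 1128.6 g/s and vapour = 581.4 g/s.
The evaporator receives (1−α)·1710 of feed at 0.802 solvent and removes 0.480 of that solvent:
0.480×0.802×(1−α)×1710 = 581.4
(1−α) = 581.4/658.28 = 0.8832;  α = 0.1168.
Bypass flow = 0.1168×1710 = 199.71 g/s.

199.7 g/s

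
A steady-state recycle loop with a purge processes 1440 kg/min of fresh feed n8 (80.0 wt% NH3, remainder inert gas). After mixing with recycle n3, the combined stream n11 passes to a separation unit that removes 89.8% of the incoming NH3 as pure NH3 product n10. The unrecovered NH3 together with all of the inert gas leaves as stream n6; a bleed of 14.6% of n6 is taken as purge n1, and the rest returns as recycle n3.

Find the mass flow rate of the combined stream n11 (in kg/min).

inert gas enters only via n8 and leaves only via the purge: 1440×0.200 = 0.146×(inert gas in n6), and the separation unit passes all inert gas, so inert gas in n11 = inert gas in n6 = 1972.6 kg/min.
NH3 in n11: m_A = 1440×0.800 + (1−0.146)·(1−0.898)·m_A, so m_A = 1152/0.9129 = 1261.9 kg/min.
n11 = 1261.9 + 1972.6 = 3234.5 kg/min.

3235 kg/min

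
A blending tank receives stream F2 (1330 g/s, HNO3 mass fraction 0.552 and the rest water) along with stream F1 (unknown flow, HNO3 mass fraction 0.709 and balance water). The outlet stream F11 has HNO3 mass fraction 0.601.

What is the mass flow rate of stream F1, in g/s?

603.4 g/s

Let F1 be the unknown flow. Total out = 1330 + F1.
HNO3 balance: 734.16 + 0.709·F1 = 0.601·(1330 + F1)
(0.709 − 0.601)·F1 = 0.601×1330 − 734.16 = 65.17
F1 = 65.17 / 0.108 = 603.43 g/s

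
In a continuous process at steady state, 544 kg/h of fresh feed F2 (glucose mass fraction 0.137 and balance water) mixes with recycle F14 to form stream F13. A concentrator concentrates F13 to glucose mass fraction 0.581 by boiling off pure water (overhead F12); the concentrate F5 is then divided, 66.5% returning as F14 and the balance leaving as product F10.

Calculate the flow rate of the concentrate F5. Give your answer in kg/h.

382.9 kg/h

Overall glucose balance (none leaves overhead): glucose in fresh feed = glucose in product, i.e. 544×0.137 = (1−0.665)·F5·0.581.
F5 = 74.528/(0.581×0.335) = 382.91 kg/h.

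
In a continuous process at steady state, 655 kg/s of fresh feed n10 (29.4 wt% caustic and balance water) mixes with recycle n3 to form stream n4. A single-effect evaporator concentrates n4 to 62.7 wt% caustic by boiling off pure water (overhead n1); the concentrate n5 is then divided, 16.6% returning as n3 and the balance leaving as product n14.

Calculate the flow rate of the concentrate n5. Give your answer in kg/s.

Overall caustic balance (none leaves overhead): caustic in fresh feed = caustic in product, i.e. 655×0.294 = (1−0.166)·n5·0.627.
n5 = 192.57/(0.627×0.834) = 368.26 kg/s.

368.3 kg/s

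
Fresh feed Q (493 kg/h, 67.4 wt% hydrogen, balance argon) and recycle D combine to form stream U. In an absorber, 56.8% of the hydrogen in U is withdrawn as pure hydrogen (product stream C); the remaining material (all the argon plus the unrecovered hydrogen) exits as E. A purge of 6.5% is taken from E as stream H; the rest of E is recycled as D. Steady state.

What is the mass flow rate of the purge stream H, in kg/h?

argon enters only via Q and leaves only via the purge: 493×0.326 = 0.065×(argon in E), and the absorber passes all argon, so argon in U = argon in E = 2472.6 kg/h.
hydrogen in U: m_A = 493×0.674 + (1−0.065)·(1−0.568)·m_A, so m_A = 332.28/0.5961 = 557.45 kg/h.
E = (1−0.568)×557.45 + 2472.6 = 2713.4 kg/h.
Purge H = 0.065×2713.4 = 176.37 kg/h.

176.4 kg/h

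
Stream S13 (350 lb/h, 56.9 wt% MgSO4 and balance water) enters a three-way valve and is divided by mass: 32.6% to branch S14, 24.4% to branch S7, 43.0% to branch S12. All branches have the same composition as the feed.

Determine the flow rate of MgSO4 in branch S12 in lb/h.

Branch S12 total = 0.430×350 = 150.5 lb/h.
MgSO4 in S12 = 0.569×150.5 = 85.634 lb/h.

85.63 lb/h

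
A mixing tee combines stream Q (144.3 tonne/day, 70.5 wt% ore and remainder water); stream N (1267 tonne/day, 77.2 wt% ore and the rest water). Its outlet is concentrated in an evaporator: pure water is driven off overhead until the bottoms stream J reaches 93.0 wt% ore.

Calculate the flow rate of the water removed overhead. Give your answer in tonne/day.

ore entering = 144.3×0.705 + 1267×0.772 = 1079.9 tonne/day.
All ore reports to J, so J = 1079.9/0.930 = 1161.1 tonne/day.
Total feed = 1411.3 tonne/day; overhead = 1411.3 − 1161.1 = 250.17 tonne/day.

250.2 tonne/day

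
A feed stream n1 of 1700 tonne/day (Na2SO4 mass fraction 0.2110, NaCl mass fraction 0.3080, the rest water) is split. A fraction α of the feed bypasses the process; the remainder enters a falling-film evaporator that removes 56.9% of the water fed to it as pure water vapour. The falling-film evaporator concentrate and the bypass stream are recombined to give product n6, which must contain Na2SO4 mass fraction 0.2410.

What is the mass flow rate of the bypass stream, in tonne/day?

926.8 tonne/day

All 1700×0.211 = 358.7 tonne/day of Na2SO4 reaches n6, so n6 = 358.7/0.241 = 1488.4 tonne/day and vapour = 211.62 tonne/day.
The evaporator receives (1−α)·1700 of feed at 0.481 water and removes 0.569 of that water:
0.569×0.481×(1−α)×1700 = 211.62
(1−α) = 211.62/465.27 = 0.4548;  α = 0.5452.
Bypass flow = 0.5452×1700 = 926.79 tonne/day.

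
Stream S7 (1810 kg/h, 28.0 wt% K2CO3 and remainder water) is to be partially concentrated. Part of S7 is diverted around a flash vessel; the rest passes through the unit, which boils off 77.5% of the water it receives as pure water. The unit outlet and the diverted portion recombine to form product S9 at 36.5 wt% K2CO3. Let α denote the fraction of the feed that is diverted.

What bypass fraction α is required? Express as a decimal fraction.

0.583

All 1810×0.280 = 506.8 kg/h of K2CO3 reaches S9, so S9 = 506.8/0.365 = 1388.5 kg/h and vapour = 421.51 kg/h.
The evaporator receives (1−α)·1810 of feed at 0.720 water and removes 0.775 of that water:
0.775×0.720×(1−α)×1810 = 421.51
(1−α) = 421.51/1010 = 0.4173;  α = 0.5827.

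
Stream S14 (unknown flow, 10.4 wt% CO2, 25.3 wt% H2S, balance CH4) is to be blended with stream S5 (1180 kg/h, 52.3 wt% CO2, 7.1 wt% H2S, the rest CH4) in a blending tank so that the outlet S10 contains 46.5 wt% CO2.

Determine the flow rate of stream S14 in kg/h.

Let S14 be the unknown flow. Total out = 1180 + S14.
CO2 balance: 617.14 + 0.104·S14 = 0.465·(1180 + S14)
(0.104 − 0.465)·S14 = 0.465×1180 − 617.14 = -68.44
S14 = -68.44 / -0.361 = 189.58 kg/h

189.6 kg/h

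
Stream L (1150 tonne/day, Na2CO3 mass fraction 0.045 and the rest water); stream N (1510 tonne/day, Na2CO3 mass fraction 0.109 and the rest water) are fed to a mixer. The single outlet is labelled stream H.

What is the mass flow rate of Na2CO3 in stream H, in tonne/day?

Na2CO3 out = Na2CO3 in = 1150×0.045 + 1510×0.109 = 216.34 tonne/day.

216.3 tonne/day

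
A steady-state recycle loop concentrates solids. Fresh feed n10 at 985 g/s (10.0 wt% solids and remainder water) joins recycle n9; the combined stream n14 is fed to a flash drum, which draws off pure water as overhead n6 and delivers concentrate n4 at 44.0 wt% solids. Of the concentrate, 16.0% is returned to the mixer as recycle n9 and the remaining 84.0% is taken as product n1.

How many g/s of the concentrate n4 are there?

Overall solids balance (none leaves overhead): solids in fresh feed = solids in product, i.e. 985×0.100 = (1−0.160)·n4·0.440.
n4 = 98.5/(0.440×0.840) = 266.5 g/s.

266.5 g/s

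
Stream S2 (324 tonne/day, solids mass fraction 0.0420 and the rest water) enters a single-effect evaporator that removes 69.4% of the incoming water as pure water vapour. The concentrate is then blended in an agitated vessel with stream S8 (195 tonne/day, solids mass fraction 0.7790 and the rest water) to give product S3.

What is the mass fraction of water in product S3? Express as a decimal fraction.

Vapour removed = 0.694×0.958×324 = 215.41 tonne/day; concentrate = 108.59 tonne/day.
water reaching the mixer = 94.98 (from concentrate) + 195×0.221 = 138.07 tonne/day.
Product flow = 108.59 + 195 = 303.59 tonne/day; water fraction = 0.4548.

0.4548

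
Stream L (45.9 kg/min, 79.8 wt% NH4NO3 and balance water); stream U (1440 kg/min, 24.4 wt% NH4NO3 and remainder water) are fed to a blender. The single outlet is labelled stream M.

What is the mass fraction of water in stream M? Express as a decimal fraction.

Total flow out = 45.9 + 1440 = 1485.9 kg/min.
water in = 45.9×0.202 + 1440×0.756 = 1097.9 kg/min.
water mass fraction in M = 1097.9/1485.9 = 0.739.

0.739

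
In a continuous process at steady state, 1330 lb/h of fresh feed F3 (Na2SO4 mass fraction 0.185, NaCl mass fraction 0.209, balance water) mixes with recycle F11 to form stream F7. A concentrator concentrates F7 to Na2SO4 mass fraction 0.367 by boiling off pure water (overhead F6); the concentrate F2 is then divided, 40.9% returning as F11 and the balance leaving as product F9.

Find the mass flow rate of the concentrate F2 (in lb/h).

1134 lb/h

Overall Na2SO4 balance (none leaves overhead): Na2SO4 in fresh feed = Na2SO4 in product, i.e. 1330×0.185 = (1−0.409)·F2·0.367.
F2 = 246.05/(0.367×0.591) = 1134.4 lb/h.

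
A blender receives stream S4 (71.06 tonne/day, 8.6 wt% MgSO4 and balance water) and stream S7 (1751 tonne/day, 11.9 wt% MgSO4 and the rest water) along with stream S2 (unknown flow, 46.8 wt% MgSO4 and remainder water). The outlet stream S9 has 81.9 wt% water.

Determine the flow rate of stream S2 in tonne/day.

Let S2 be the unknown flow. Total out = 1822.1 + S2.
water balance: 1607.6 + 0.532·S2 = 0.819·(1822.1 + S2)
(0.532 − 0.819)·S2 = 0.819×1822.1 − 1607.6 = -115.31
S2 = -115.31 / -0.287 = 401.79 tonne/day

401.8 tonne/day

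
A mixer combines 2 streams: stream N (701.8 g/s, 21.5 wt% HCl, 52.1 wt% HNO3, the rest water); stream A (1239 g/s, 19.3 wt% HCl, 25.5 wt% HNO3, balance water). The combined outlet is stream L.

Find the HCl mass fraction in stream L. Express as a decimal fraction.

0.2010

Total flow out = 701.8 + 1239 = 1940.8 g/s.
HCl in = 701.8×0.215 + 1239×0.193 = 390.01 g/s.
HCl mass fraction in L = 390.01/1940.8 = 0.2010.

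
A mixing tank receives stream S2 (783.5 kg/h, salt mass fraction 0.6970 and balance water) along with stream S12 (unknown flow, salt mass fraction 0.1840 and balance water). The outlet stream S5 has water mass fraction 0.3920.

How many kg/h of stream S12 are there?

164.5 kg/h

Let S12 be the unknown flow. Total out = 783.5 + S12.
water balance: 237.4 + 0.816·S12 = 0.392·(783.5 + S12)
(0.816 − 0.392)·S12 = 0.392×783.5 − 237.4 = 69.732
S12 = 69.732 / 0.424 = 164.46 kg/h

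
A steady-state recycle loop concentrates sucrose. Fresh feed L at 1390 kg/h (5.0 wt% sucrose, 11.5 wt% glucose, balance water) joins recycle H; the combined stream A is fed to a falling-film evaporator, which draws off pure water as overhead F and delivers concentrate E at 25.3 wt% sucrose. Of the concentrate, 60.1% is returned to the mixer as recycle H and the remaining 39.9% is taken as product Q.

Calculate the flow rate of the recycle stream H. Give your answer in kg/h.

413.8 kg/h

Overall sucrose balance (none leaves overhead): sucrose in fresh feed = sucrose in product, i.e. 1390×0.050 = (1−0.601)·E·0.253.
E = 69.5/(0.253×0.399) = 688.48 kg/h.
Recycle H = 0.601×688.48 = 413.78 kg/h.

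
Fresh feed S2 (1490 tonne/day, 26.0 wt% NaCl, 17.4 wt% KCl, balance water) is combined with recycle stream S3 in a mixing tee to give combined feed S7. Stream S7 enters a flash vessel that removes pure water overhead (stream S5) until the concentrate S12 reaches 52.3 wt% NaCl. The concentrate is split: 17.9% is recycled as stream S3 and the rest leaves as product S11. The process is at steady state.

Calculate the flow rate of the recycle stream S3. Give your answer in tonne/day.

161.5 tonne/day

Overall NaCl balance (none leaves overhead): NaCl in fresh feed = NaCl in product, i.e. 1490×0.260 = (1−0.179)·S12·0.523.
S12 = 387.4/(0.523×0.821) = 902.22 tonne/day.
Recycle S3 = 0.179×902.22 = 161.5 tonne/day.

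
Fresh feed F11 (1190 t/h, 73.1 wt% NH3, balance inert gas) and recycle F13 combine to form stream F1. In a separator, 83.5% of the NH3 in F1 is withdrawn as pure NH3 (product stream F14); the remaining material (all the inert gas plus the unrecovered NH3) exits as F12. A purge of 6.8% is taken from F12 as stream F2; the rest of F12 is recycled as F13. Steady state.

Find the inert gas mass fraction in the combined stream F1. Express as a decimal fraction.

0.821

inert gas enters only via F11 and leaves only via the purge: 1190×0.269 = 0.068×(inert gas in F12), and the separator passes all inert gas, so inert gas in F1 = inert gas in F12 = 4707.5 t/h.
NH3 in F1: m_A = 1190×0.731 + (1−0.068)·(1−0.835)·m_A, so m_A = 869.89/0.8462 = 1028 t/h.
F1 = 1028 + 4707.5 = 5735.5 t/h.
inert gas fraction in F1 = 4707.5/5735.5 = 0.821.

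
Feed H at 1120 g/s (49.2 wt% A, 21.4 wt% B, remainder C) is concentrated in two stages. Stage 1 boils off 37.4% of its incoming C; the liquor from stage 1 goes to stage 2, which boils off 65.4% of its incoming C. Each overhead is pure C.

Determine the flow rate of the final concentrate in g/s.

862 g/s

C in feed = 1120×0.294 = 329.28 g/s.
After stage 1: C left = (1−0.374)×329.28 = 206.13; stream total = 996.85 g/s.
After stage 2: C left = (1−0.654)×206.13 = 71.321; final concentrate = 862.04 g/s.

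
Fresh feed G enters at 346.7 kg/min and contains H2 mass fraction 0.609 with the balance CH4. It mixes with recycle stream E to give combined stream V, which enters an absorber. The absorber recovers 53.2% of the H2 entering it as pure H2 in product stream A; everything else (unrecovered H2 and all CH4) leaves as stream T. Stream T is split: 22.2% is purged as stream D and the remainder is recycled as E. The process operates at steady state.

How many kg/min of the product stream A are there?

H2 in V: m_A = 346.7×0.609 + (1−0.222)·(1−0.532)·m_A, so m_A = 211.14/0.6359 = 332.04 kg/min.
Product A = 0.532×332.04 = 176.64 kg/min.

176.6 kg/min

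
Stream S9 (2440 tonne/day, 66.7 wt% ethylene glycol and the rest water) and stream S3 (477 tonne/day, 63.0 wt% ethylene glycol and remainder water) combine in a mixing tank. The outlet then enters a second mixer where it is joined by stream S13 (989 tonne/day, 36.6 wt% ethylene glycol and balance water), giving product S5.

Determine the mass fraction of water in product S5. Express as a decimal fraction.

Overall, product flow = 3906 tonne/day.
water in = 2440×0.333 + 477×0.370 + 989×0.634 = 1616 tonne/day.
water fraction in S5 = 0.4137.

0.4137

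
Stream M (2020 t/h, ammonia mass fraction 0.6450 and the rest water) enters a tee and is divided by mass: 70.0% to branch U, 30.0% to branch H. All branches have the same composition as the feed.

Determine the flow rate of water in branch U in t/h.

Branch U total = 0.700×2020 = 1414 t/h.
water in U = 0.355×1414 = 501.97 t/h.

502 t/h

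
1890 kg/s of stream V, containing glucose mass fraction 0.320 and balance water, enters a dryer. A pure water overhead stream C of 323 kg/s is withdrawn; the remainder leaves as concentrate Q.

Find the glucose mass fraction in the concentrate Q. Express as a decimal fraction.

0.386

glucose is not removed: 1890×0.320 = 604.8 kg/s of glucose enters Q.
Concentrate = 1890 − 323 = 1567 kg/s.
Mass fraction = 604.8/1567 = 0.386.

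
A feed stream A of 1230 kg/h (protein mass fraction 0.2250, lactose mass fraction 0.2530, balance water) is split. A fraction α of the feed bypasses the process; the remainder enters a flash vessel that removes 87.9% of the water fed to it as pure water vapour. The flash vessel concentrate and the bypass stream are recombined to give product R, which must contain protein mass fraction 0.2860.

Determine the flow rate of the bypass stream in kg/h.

All 1230×0.225 = 276.75 kg/h of protein reaches R, so R = 276.75/0.286 = 967.66 kg/h and vapour = 262.34 kg/h.
The evaporator receives (1−α)·1230 of feed at 0.522 water and removes 0.879 of that water:
0.879×0.522×(1−α)×1230 = 262.34
(1−α) = 262.34/564.37 = 0.4648;  α = 0.5352.
Bypass flow = 0.5352×1230 = 658.25 kg/h.

658.2 kg/h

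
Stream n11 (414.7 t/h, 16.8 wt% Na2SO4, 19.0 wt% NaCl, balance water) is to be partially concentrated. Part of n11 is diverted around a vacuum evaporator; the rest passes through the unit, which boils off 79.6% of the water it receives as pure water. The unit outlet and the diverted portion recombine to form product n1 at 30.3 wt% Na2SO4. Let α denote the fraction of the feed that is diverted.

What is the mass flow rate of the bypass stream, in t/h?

All 414.7×0.168 = 69.67 t/h of Na2SO4 reaches n1, so n1 = 69.67/0.303 = 229.93 t/h and vapour = 184.77 t/h.
The evaporator receives (1−α)·414.7 of feed at 0.642 water and removes 0.796 of that water:
0.796×0.642×(1−α)×414.7 = 184.77
(1−α) = 184.77/211.92 = 0.8719;  α = 0.1281.
Bypass flow = 0.1281×414.7 = 53.143 t/h.

53.14 t/h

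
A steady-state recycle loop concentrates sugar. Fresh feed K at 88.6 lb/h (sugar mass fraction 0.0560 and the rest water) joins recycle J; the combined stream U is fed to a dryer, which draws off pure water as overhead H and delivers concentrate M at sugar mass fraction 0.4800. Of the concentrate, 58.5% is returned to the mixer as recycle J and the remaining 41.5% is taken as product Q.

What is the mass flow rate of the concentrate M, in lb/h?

Overall sugar balance (none leaves overhead): sugar in fresh feed = sugar in product, i.e. 88.6×0.056 = (1−0.585)·M·0.480.
M = 4.9616/(0.480×0.415) = 24.908 lb/h.

24.91 lb/h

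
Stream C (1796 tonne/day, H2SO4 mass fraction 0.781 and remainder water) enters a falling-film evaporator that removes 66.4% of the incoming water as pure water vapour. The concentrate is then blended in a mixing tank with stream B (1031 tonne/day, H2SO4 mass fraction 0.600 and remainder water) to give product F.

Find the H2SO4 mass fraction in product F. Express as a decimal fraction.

0.788

Vapour removed = 0.664×0.219×1796 = 261.17 tonne/day; concentrate = 1534.8 tonne/day.
H2SO4 reaching the mixer = 1402.7 (from concentrate) + 1031×0.600 = 2021.3 tonne/day.
Product flow = 1534.8 + 1031 = 2565.8 tonne/day; H2SO4 fraction = 0.788.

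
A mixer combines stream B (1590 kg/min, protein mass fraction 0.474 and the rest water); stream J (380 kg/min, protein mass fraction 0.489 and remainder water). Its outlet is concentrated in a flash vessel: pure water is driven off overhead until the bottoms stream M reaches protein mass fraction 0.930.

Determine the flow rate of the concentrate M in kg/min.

1010 kg/min

protein entering = 1590×0.474 + 380×0.489 = 939.48 kg/min.
All protein reports to M, so M = 939.48/0.930 = 1010.2 kg/min.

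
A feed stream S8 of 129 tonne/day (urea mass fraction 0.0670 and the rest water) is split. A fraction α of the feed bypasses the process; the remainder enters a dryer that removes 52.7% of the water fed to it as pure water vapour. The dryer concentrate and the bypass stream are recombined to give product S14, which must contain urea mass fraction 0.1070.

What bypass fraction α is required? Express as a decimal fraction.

0.240

All 129×0.067 = 8.643 tonne/day of urea reaches S14, so S14 = 8.643/0.107 = 80.776 tonne/day and vapour = 48.224 tonne/day.
The evaporator receives (1−α)·129 of feed at 0.933 water and removes 0.527 of that water:
0.527×0.933×(1−α)×129 = 48.224
(1−α) = 48.224/63.428 = 0.7603;  α = 0.2397.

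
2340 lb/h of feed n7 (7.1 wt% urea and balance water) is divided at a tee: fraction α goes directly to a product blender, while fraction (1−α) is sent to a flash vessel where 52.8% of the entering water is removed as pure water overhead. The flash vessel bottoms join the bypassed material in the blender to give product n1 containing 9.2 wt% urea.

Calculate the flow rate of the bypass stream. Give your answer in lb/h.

1251 lb/h

All 2340×0.071 = 166.14 lb/h of urea reaches n1, so n1 = 166.14/0.092 = 1805.9 lb/h and vapour = 534.13 lb/h.
The evaporator receives (1−α)·2340 of feed at 0.929 water and removes 0.528 of that water:
0.528×0.929×(1−α)×2340 = 534.13
(1−α) = 534.13/1147.8 = 0.4654;  α = 0.5346.
Bypass flow = 0.5346×2340 = 1251.1 lb/h.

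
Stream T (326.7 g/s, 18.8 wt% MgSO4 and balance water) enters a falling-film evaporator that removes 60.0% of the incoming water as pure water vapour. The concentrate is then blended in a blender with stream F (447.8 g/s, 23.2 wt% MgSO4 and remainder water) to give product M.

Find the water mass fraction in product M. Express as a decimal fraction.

Vapour removed = 0.600×0.812×326.7 = 159.17 g/s; concentrate = 167.53 g/s.
water reaching the mixer = 106.11 (from concentrate) + 447.8×0.768 = 450.02 g/s.
Product flow = 167.53 + 447.8 = 615.33 g/s; water fraction = 0.7313.

0.7313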